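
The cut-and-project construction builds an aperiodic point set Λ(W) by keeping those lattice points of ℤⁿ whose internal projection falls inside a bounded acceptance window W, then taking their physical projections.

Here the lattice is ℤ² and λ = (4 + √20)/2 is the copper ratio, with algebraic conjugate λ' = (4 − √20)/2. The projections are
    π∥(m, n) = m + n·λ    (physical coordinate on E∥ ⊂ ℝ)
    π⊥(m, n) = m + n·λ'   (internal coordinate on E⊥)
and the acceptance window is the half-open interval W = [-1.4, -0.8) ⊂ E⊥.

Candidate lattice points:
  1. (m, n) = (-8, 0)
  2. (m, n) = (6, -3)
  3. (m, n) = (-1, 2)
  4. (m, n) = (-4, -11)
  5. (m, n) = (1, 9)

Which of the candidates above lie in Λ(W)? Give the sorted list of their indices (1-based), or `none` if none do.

5

λ' = (4−√20)/2 ≈ -0.236068.
candidate 1: (m,n)=(-8,0) → π∥ = -8+0·λ ≈ -8.000000, π⊥ = -8+0·λ' ≈ -8.000000 ∉ [-1.4, -0.8) ⇒ out
candidate 2: (m,n)=(6,-3) → π∥ = 6-3·λ ≈ -6.708204, π⊥ = 6-3·λ' ≈ 6.708204 ∉ [-1.4, -0.8) ⇒ out
candidate 3: (m,n)=(-1,2) → π∥ = -1+2·λ ≈ 7.472136, π⊥ = -1+2·λ' ≈ -1.472136 ∉ [-1.4, -0.8) ⇒ out
candidate 4: (m,n)=(-4,-11) → π∥ = -4-11·λ ≈ -50.596748, π⊥ = -4-11·λ' ≈ -1.403252 ∉ [-1.4, -0.8) ⇒ out
candidate 5: (m,n)=(1,9) → π∥ = 1+9·λ ≈ 39.124612, π⊥ = 1+9·λ' ≈ -1.124612 ∈ [-1.4, -0.8) ⇒ IN Λ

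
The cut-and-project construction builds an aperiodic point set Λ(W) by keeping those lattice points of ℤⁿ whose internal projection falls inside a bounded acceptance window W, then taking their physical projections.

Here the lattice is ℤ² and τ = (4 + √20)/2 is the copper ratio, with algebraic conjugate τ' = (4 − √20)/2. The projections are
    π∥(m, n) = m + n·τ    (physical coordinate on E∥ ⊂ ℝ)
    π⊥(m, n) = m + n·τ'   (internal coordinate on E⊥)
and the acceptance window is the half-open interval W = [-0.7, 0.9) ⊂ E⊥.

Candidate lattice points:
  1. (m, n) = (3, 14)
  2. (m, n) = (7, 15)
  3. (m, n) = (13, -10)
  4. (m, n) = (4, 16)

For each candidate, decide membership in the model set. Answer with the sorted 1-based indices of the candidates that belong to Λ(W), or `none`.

τ' = (4−√20)/2 ≈ -0.2361.
candidate 1: (m,n)=(3,14) → π∥ = 3+14·τ ≈ 62.3050, π⊥ = 3+14·τ' ≈ -0.3050 ∈ [-0.7, 0.9) ⇒ IN Λ
candidate 2: (m,n)=(7,15) → π∥ = 7+15·τ ≈ 70.5410, π⊥ = 7+15·τ' ≈ 3.4590 ∉ [-0.7, 0.9) ⇒ out
candidate 3: (m,n)=(13,-10) → π∥ = 13-10·τ ≈ -29.3607, π⊥ = 13-10·τ' ≈ 15.3607 ∉ [-0.7, 0.9) ⇒ out
candidate 4: (m,n)=(4,16) → π∥ = 4+16·τ ≈ 71.7771, π⊥ = 4+16·τ' ≈ 0.2229 ∈ [-0.7, 0.9) ⇒ IN Λ

1, 4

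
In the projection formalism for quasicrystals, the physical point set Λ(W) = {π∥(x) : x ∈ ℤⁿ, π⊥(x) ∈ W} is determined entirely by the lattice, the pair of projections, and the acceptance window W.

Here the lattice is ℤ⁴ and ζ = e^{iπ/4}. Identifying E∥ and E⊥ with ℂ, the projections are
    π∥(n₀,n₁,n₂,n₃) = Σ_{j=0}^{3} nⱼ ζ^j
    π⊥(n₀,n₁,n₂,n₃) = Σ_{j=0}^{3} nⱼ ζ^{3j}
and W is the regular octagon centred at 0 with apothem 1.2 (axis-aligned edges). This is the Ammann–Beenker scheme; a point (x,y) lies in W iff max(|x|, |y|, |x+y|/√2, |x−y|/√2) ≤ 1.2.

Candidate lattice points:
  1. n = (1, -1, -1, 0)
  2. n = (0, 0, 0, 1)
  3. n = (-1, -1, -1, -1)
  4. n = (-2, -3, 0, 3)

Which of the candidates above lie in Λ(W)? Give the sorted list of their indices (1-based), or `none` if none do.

2, 3

Internal map: ζ^{3j} for j=0..3 gives (1,0), (−√2/2,√2/2), (0,−1), (√2/2,√2/2).
#1 (1, -1, -1, 0): internal (1.70711, 0.29289); octagon support 1.70711 vs apothem 1.2 → ∉ W
#2 (0, 0, 0, 1): internal (0.70711, 0.70711); octagon support 1.00000 vs apothem 1.2 → ∈ W
#3 (-1, -1, -1, -1): internal (-1.00000, -0.41421); octagon support 1.00000 vs apothem 1.2 → ∈ W
#4 (-2, -3, 0, 3): internal (2.24264, 0.00000); octagon support 2.24264 vs apothem 1.2 → ∉ W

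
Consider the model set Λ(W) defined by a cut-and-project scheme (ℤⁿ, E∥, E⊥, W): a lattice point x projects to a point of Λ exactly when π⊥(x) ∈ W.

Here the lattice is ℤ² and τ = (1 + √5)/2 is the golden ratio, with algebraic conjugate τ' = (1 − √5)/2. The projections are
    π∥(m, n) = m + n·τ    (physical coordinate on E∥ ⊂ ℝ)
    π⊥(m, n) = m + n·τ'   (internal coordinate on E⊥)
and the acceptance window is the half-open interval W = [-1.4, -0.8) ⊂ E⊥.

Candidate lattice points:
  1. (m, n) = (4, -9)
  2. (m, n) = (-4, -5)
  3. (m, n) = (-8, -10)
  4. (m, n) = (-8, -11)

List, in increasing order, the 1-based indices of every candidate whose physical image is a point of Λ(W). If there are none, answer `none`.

2, 4

Numerically τ ≈ 1.61803 and τ' = −1/τ ≈ -0.61803.
#1 (4,-9): internal coord 4 + (-9)·τ' = +9.56231; +9.56231 ∉ [-1.4, -0.8) → out
#2 (-4,-5): internal coord -4 + (-5)·τ' = -0.90983; -0.90983 ∈ [-1.4, -0.8) → IN Λ
#3 (-8,-10): internal coord -8 + (-10)·τ' = -1.81966; -1.81966 ∉ [-1.4, -0.8) → out
#4 (-8,-11): internal coord -8 + (-11)·τ' = -1.20163; -1.20163 ∈ [-1.4, -0.8) → IN Λ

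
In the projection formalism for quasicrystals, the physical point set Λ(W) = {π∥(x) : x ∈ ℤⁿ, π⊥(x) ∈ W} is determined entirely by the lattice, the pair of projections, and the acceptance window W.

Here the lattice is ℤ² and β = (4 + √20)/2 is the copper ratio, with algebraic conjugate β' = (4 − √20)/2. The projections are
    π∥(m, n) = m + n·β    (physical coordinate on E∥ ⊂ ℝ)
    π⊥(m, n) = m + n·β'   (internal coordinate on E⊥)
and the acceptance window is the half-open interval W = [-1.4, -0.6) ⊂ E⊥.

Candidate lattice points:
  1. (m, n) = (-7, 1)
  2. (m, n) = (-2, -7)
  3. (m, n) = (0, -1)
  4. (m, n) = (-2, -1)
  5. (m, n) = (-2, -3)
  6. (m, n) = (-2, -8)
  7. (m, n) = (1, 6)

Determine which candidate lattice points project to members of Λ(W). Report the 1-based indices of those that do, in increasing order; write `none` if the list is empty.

5

β' = (4−√20)/2 ≈ -0.23607.
[1] lift (-7,1): star map gives -7.23607; window check -1.4 ≤ -7.23607 < -0.6 is false → out
[2] lift (-2,-7): star map gives -0.34752; window check -1.4 ≤ -0.34752 < -0.6 is false → out
[3] lift (0,-1): star map gives 0.23607; window check -1.4 ≤ 0.23607 < -0.6 is false → out
[4] lift (-2,-1): star map gives -1.76393; window check -1.4 ≤ -1.76393 < -0.6 is false → out
[5] lift (-2,-3): star map gives -1.29180; window check -1.4 ≤ -1.29180 < -0.6 is true → IN Λ
[6] lift (-2,-8): star map gives -0.11146; window check -1.4 ≤ -0.11146 < -0.6 is false → out
[7] lift (1,6): star map gives -0.41641; window check -1.4 ≤ -0.41641 < -0.6 is false → out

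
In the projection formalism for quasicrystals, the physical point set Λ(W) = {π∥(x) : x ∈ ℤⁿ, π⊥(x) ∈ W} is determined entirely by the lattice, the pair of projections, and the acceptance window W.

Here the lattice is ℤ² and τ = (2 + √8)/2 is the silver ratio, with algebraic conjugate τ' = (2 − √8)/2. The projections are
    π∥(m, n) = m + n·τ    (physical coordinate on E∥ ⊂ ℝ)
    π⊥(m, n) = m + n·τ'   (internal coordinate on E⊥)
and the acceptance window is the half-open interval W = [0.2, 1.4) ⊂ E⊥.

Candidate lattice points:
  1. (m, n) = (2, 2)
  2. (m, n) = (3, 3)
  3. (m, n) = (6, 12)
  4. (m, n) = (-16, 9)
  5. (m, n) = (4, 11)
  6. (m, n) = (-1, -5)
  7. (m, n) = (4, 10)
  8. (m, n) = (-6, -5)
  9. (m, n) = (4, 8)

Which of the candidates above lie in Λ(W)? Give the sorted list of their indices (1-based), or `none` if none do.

Compute τ' = (2−√8)/2 = -0.41421, so π⊥(m,n) = m -0.41421·n.
candidate 1: (m,n)=(2,2) → π∥ = 2+2·τ ≈ 6.82843, π⊥ = 2+2·τ' ≈ 1.17157 ∈ [0.2, 1.4) ⇒ IN Λ
candidate 2: (m,n)=(3,3) → π∥ = 3+3·τ ≈ 10.24264, π⊥ = 3+3·τ' ≈ 1.75736 ∉ [0.2, 1.4) ⇒ out
candidate 3: (m,n)=(6,12) → π∥ = 6+12·τ ≈ 34.97056, π⊥ = 6+12·τ' ≈ 1.02944 ∈ [0.2, 1.4) ⇒ IN Λ
candidate 4: (m,n)=(-16,9) → π∥ = -16+9·τ ≈ 5.72792, π⊥ = -16+9·τ' ≈ -19.72792 ∉ [0.2, 1.4) ⇒ out
candidate 5: (m,n)=(4,11) → π∥ = 4+11·τ ≈ 30.55635, π⊥ = 4+11·τ' ≈ -0.55635 ∉ [0.2, 1.4) ⇒ out
candidate 6: (m,n)=(-1,-5) → π∥ = -1-5·τ ≈ -13.07107, π⊥ = -1-5·τ' ≈ 1.07107 ∈ [0.2, 1.4) ⇒ IN Λ
candidate 7: (m,n)=(4,10) → π∥ = 4+10·τ ≈ 28.14214, π⊥ = 4+10·τ' ≈ -0.14214 ∉ [0.2, 1.4) ⇒ out
candidate 8: (m,n)=(-6,-5) → π∥ = -6-5·τ ≈ -18.07107, π⊥ = -6-5·τ' ≈ -3.92893 ∉ [0.2, 1.4) ⇒ out
candidate 9: (m,n)=(4,8) → π∥ = 4+8·τ ≈ 23.31371, π⊥ = 4+8·τ' ≈ 0.68629 ∈ [0.2, 1.4) ⇒ IN Λ

1, 3, 6, 9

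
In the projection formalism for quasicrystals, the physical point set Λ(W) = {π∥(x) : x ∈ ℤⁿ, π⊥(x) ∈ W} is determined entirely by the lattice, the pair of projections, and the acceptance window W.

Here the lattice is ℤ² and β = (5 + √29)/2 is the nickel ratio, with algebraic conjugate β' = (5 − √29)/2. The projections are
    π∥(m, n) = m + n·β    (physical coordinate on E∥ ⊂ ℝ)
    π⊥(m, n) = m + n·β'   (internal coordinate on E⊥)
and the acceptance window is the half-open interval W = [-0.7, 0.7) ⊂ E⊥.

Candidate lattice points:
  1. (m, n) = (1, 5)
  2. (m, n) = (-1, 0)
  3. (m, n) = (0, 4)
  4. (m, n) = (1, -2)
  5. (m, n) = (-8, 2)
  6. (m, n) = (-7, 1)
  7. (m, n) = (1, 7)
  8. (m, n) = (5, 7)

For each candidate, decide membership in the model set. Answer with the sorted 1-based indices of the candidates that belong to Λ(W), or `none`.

β' = (5−√29)/2 ≈ -0.1926.
[1] lift (1,5): star map gives 0.0371; window check -0.7 ≤ 0.0371 < 0.7 is true → IN Λ
[2] lift (-1,0): star map gives -1.0000; window check -0.7 ≤ -1.0000 < 0.7 is false → out
[3] lift (0,4): star map gives -0.7703; window check -0.7 ≤ -0.7703 < 0.7 is false → out
[4] lift (1,-2): star map gives 1.3852; window check -0.7 ≤ 1.3852 < 0.7 is false → out
[5] lift (-8,2): star map gives -8.3852; window check -0.7 ≤ -8.3852 < 0.7 is false → out
[6] lift (-7,1): star map gives -7.1926; window check -0.7 ≤ -7.1926 < 0.7 is false → out
[7] lift (1,7): star map gives -0.3481; window check -0.7 ≤ -0.3481 < 0.7 is true → IN Λ
[8] lift (5,7): star map gives 3.6519; window check -0.7 ≤ 3.6519 < 0.7 is false → out

1, 7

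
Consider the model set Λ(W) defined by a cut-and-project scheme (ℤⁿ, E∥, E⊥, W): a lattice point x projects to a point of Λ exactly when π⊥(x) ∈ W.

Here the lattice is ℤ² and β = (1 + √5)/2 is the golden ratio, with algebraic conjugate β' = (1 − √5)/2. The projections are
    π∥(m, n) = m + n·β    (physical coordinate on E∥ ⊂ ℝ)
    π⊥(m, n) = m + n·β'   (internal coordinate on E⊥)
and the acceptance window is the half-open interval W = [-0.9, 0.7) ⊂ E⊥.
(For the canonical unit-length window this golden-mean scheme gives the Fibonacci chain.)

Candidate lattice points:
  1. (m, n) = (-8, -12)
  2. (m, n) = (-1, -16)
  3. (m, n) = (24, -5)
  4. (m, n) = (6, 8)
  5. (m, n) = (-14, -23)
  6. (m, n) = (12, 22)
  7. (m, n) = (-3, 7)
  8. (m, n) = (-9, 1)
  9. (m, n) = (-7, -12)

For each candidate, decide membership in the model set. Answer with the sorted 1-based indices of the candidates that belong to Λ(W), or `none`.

β' = (1−√5)/2 ≈ -0.61803.
#1 (-8,-12): internal coord -8 + (-12)·β' = -0.58359; -0.58359 ∈ [-0.9, 0.7) → IN Λ
#2 (-1,-16): internal coord -1 + (-16)·β' = +8.88854; +8.88854 ∉ [-0.9, 0.7) → out
#3 (24,-5): internal coord 24 + (-5)·β' = +27.09017; +27.09017 ∉ [-0.9, 0.7) → out
#4 (6,8): internal coord 6 + (8)·β' = +1.05573; +1.05573 ∉ [-0.9, 0.7) → out
#5 (-14,-23): internal coord -14 + (-23)·β' = +0.21478; +0.21478 ∈ [-0.9, 0.7) → IN Λ
#6 (12,22): internal coord 12 + (22)·β' = -1.59675; -1.59675 ∉ [-0.9, 0.7) → out
#7 (-3,7): internal coord -3 + (7)·β' = -7.32624; -7.32624 ∉ [-0.9, 0.7) → out
#8 (-9,1): internal coord -9 + (1)·β' = -9.61803; -9.61803 ∉ [-0.9, 0.7) → out
#9 (-7,-12): internal coord -7 + (-12)·β' = +0.41641; +0.41641 ∈ [-0.9, 0.7) → IN Λ

1, 5, 9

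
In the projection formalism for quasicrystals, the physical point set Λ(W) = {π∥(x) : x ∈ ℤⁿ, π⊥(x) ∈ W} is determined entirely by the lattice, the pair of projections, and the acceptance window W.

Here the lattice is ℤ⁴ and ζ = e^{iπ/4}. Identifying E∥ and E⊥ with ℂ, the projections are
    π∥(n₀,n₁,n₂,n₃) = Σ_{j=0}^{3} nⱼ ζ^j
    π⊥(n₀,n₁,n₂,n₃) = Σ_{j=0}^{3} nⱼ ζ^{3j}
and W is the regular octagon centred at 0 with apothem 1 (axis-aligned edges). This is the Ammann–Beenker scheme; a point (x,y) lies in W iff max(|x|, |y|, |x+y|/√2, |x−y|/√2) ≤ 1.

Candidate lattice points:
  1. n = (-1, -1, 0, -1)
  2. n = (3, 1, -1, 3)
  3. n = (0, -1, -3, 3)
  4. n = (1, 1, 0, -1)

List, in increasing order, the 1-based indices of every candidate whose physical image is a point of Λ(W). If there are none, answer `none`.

4

π⊥(n) = n₀ + n₁ζ³ + n₂ζ⁶ + n₃ζ⁹ where ζ = e^{iπ/4}.
candidate 1: n = (-1, -1, 0, -1) → π⊥ ≈ (-1.000000, -1.414214); max(|x|,|y|,|x±y|/√2) = 1.707107 > 1 ⇒ ∉ W
candidate 2: n = (3, 1, -1, 3) → π⊥ ≈ (+4.414214, +3.828427); max(|x|,|y|,|x±y|/√2) = 5.828427 > 1 ⇒ ∉ W
candidate 3: n = (0, -1, -3, 3) → π⊥ ≈ (+2.828427, +4.414214); max(|x|,|y|,|x±y|/√2) = 5.121320 > 1 ⇒ ∉ W
candidate 4: n = (1, 1, 0, -1) → π⊥ ≈ (-0.414214, +0.000000); max(|x|,|y|,|x±y|/√2) = 0.414214 ≤ 1 ⇒ ∈ W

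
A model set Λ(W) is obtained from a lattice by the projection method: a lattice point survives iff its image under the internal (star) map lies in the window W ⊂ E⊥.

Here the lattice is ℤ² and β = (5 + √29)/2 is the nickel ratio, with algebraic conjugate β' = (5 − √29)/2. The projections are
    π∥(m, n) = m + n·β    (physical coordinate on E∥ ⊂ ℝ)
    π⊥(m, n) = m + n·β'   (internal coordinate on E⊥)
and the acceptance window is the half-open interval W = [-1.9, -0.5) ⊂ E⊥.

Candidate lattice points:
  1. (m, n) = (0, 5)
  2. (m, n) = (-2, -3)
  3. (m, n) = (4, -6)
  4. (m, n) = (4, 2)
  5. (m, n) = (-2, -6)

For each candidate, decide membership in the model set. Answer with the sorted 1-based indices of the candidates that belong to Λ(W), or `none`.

Compute β' = (5−√29)/2 = -0.192582, so π⊥(m,n) = m -0.192582·n.
[1] lift (0,5): star map gives -0.962912; window check -1.9 ≤ -0.962912 < -0.5 is true → IN Λ
[2] lift (-2,-3): star map gives -1.422253; window check -1.9 ≤ -1.422253 < -0.5 is true → IN Λ
[3] lift (4,-6): star map gives 5.155494; window check -1.9 ≤ 5.155494 < -0.5 is false → out
[4] lift (4,2): star map gives 3.614835; window check -1.9 ≤ 3.614835 < -0.5 is false → out
[5] lift (-2,-6): star map gives -0.844506; window check -1.9 ≤ -0.844506 < -0.5 is true → IN Λ

1, 2, 5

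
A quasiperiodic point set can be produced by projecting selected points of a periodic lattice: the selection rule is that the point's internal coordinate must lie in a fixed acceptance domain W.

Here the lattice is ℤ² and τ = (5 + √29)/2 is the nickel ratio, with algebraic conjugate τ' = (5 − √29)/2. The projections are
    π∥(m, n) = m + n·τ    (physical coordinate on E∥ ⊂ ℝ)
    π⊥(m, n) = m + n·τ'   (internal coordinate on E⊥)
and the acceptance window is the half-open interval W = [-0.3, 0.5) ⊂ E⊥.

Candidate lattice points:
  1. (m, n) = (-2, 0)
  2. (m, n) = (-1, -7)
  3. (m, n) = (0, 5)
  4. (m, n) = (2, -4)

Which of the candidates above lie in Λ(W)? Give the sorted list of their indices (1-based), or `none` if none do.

τ' = (5−√29)/2 ≈ -0.19258.
#1 (-2,0): internal coord -2 + (0)·τ' = -2.00000; -2.00000 ∉ [-0.3, 0.5) → out
#2 (-1,-7): internal coord -1 + (-7)·τ' = +0.34808; +0.34808 ∈ [-0.3, 0.5) → IN Λ
#3 (0,5): internal coord 0 + (5)·τ' = -0.96291; -0.96291 ∉ [-0.3, 0.5) → out
#4 (2,-4): internal coord 2 + (-4)·τ' = +2.77033; +2.77033 ∉ [-0.3, 0.5) → out

2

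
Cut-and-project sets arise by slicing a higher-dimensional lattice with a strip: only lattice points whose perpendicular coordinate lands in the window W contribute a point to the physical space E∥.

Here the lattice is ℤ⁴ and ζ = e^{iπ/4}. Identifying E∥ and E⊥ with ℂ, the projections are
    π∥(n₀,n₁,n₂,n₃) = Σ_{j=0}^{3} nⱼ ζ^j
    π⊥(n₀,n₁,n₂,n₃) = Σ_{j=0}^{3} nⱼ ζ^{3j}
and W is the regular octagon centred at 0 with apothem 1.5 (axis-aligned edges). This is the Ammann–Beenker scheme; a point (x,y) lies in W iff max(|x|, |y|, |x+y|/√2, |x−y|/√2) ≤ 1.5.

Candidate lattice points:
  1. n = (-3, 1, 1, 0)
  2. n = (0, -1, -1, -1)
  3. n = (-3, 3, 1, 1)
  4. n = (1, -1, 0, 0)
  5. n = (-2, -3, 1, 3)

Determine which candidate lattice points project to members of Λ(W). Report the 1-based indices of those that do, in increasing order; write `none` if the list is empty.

π⊥(n) = n₀ + n₁ζ³ + n₂ζ⁶ + n₃ζ⁹ where ζ = e^{iπ/4}.
#1 (-3, 1, 1, 0): internal (-3.70711, -0.29289); octagon support 3.70711 vs apothem 1.5 → ∉ W
#2 (0, -1, -1, -1): internal (0.00000, -0.41421); octagon support 0.41421 vs apothem 1.5 → ∈ W
#3 (-3, 3, 1, 1): internal (-4.41421, 1.82843); octagon support 4.41421 vs apothem 1.5 → ∉ W
#4 (1, -1, 0, 0): internal (1.70711, -0.70711); octagon support 1.70711 vs apothem 1.5 → ∉ W
#5 (-2, -3, 1, 3): internal (2.24264, -1.00000); octagon support 2.29289 vs apothem 1.5 → ∉ W

2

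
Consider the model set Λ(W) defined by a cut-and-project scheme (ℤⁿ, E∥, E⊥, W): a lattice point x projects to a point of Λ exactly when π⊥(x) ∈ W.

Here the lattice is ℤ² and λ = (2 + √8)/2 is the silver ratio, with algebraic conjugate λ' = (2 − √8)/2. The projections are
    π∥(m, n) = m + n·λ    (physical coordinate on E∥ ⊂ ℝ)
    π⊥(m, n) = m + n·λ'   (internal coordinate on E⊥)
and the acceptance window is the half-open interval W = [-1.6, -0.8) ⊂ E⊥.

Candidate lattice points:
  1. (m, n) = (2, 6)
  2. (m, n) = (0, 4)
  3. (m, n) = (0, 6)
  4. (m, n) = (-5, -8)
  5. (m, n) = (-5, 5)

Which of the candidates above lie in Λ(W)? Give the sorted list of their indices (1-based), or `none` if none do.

λ' = (2−√8)/2 ≈ -0.414214.
candidate 1: (m,n)=(2,6) → π∥ = 2+6·λ ≈ 16.485281, π⊥ = 2+6·λ' ≈ -0.485281 ∉ [-1.6, -0.8) ⇒ out
candidate 2: (m,n)=(0,4) → π∥ = 0+4·λ ≈ 9.656854, π⊥ = 0+4·λ' ≈ -1.656854 ∉ [-1.6, -0.8) ⇒ out
candidate 3: (m,n)=(0,6) → π∥ = 0+6·λ ≈ 14.485281, π⊥ = 0+6·λ' ≈ -2.485281 ∉ [-1.6, -0.8) ⇒ out
candidate 4: (m,n)=(-5,-8) → π∥ = -5-8·λ ≈ -24.313708, π⊥ = -5-8·λ' ≈ -1.686292 ∉ [-1.6, -0.8) ⇒ out
candidate 5: (m,n)=(-5,5) → π∥ = -5+5·λ ≈ 7.071068, π⊥ = -5+5·λ' ≈ -7.071068 ∉ [-1.6, -0.8) ⇒ out

none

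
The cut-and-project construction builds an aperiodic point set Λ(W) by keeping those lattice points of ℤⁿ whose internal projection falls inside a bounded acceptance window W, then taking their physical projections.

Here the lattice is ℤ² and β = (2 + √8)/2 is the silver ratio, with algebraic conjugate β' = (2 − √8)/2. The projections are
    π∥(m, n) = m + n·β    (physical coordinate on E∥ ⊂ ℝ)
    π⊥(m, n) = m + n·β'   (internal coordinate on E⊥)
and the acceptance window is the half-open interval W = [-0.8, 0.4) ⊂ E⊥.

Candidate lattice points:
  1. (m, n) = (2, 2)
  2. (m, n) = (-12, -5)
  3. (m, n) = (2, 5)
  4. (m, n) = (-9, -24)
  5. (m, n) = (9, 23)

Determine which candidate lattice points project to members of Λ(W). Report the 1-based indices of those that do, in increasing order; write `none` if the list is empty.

Compute β' = (2−√8)/2 = -0.41421, so π⊥(m,n) = m -0.41421·n.
[1] lift (2,2): star map gives 1.17157; window check -0.8 ≤ 1.17157 < 0.4 is false → out
[2] lift (-12,-5): star map gives -9.92893; window check -0.8 ≤ -9.92893 < 0.4 is false → out
[3] lift (2,5): star map gives -0.07107; window check -0.8 ≤ -0.07107 < 0.4 is true → IN Λ
[4] lift (-9,-24): star map gives 0.94113; window check -0.8 ≤ 0.94113 < 0.4 is false → out
[5] lift (9,23): star map gives -0.52691; window check -0.8 ≤ -0.52691 < 0.4 is true → IN Λ

3, 5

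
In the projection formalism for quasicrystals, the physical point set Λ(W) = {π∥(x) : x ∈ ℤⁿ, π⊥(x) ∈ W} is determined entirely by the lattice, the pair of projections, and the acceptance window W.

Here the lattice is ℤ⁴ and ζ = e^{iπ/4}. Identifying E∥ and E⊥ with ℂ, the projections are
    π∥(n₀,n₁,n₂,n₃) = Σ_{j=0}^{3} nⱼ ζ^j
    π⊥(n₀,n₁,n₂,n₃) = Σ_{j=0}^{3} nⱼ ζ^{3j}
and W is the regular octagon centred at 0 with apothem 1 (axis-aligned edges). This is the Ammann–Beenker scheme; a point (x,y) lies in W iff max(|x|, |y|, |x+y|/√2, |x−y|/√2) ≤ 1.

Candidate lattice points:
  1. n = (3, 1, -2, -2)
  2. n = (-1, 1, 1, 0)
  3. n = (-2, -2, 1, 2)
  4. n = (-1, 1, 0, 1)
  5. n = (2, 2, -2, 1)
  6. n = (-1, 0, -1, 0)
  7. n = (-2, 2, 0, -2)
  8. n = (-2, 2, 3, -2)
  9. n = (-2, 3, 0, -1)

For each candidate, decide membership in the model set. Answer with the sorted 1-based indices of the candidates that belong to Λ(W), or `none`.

π⊥(n) = n₀ + n₁ζ³ + n₂ζ⁶ + n₃ζ⁹ where ζ = e^{iπ/4}.
#1 (3, 1, -2, -2): internal (0.8787, 1.2929); octagon support 1.5355 vs apothem 1 → ∉ W
#2 (-1, 1, 1, 0): internal (-1.7071, -0.2929); octagon support 1.7071 vs apothem 1 → ∉ W
#3 (-2, -2, 1, 2): internal (0.8284, -1.0000); octagon support 1.2929 vs apothem 1 → ∉ W
#4 (-1, 1, 0, 1): internal (-1.0000, 1.4142); octagon support 1.7071 vs apothem 1 → ∉ W
#5 (2, 2, -2, 1): internal (1.2929, 4.1213); octagon support 4.1213 vs apothem 1 → ∉ W
#6 (-1, 0, -1, 0): internal (-1.0000, 1.0000); octagon support 1.4142 vs apothem 1 → ∉ W
#7 (-2, 2, 0, -2): internal (-4.8284, 0.0000); octagon support 4.8284 vs apothem 1 → ∉ W
#8 (-2, 2, 3, -2): internal (-4.8284, -3.0000); octagon support 5.5355 vs apothem 1 → ∉ W
#9 (-2, 3, 0, -1): internal (-4.8284, 1.4142); octagon support 4.8284 vs apothem 1 → ∉ W

none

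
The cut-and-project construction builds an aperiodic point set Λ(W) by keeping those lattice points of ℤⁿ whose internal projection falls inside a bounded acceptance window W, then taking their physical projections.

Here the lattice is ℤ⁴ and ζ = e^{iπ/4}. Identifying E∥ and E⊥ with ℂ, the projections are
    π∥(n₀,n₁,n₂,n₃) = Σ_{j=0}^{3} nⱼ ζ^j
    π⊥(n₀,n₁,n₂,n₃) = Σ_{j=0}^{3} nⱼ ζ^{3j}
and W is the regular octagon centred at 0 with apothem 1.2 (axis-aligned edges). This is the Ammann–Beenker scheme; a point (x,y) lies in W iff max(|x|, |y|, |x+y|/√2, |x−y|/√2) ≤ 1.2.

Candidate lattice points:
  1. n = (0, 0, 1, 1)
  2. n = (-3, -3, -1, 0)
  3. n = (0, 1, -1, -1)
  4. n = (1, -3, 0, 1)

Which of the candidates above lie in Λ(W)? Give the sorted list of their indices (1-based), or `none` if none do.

1

With ζ = e^{iπ/4} the internal vectors are ζ^0,ζ^3,ζ^6,ζ^9.
#1 (0, 0, 1, 1): internal (0.707107, -0.292893); octagon support 0.707107 vs apothem 1.2 → ∈ W
#2 (-3, -3, -1, 0): internal (-0.878680, -1.121320); octagon support 1.414214 vs apothem 1.2 → ∉ W
#3 (0, 1, -1, -1): internal (-1.414214, 1.000000); octagon support 1.707107 vs apothem 1.2 → ∉ W
#4 (1, -3, 0, 1): internal (3.828427, -1.414214); octagon support 3.828427 vs apothem 1.2 → ∉ W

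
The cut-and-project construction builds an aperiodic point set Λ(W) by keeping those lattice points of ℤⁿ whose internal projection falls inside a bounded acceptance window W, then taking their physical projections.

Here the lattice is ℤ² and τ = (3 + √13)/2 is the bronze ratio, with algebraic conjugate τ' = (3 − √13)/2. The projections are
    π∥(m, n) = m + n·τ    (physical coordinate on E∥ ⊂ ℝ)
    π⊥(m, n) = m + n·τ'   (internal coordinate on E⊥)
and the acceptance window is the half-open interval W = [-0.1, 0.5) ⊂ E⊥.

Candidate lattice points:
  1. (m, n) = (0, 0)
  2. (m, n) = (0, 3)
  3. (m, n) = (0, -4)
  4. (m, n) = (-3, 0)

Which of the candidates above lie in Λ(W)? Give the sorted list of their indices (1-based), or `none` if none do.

τ' = (3−√13)/2 ≈ -0.3028.
[1] lift (0,0): star map gives 0.0000; window check -0.1 ≤ 0.0000 < 0.5 is true → IN Λ
[2] lift (0,3): star map gives -0.9083; window check -0.1 ≤ -0.9083 < 0.5 is false → out
[3] lift (0,-4): star map gives 1.2111; window check -0.1 ≤ 1.2111 < 0.5 is false → out
[4] lift (-3,0): star map gives -3.0000; window check -0.1 ≤ -3.0000 < 0.5 is false → out

1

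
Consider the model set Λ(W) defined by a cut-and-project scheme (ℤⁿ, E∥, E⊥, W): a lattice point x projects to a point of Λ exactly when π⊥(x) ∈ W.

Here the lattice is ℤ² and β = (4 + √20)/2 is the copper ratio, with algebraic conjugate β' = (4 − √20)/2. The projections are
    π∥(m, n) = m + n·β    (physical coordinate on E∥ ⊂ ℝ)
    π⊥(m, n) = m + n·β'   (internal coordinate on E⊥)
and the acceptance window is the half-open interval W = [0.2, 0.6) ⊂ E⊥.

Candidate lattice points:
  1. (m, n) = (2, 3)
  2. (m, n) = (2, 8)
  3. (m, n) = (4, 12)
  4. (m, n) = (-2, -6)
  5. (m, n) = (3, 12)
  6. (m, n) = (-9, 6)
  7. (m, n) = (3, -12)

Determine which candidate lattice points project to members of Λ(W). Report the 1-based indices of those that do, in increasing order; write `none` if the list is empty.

none

Compute β' = (4−√20)/2 = -0.23607, so π⊥(m,n) = m -0.23607·n.
[1] lift (2,3): star map gives 1.29180; window check 0.2 ≤ 1.29180 < 0.6 is false → out
[2] lift (2,8): star map gives 0.11146; window check 0.2 ≤ 0.11146 < 0.6 is false → out
[3] lift (4,12): star map gives 1.16718; window check 0.2 ≤ 1.16718 < 0.6 is false → out
[4] lift (-2,-6): star map gives -0.58359; window check 0.2 ≤ -0.58359 < 0.6 is false → out
[5] lift (3,12): star map gives 0.16718; window check 0.2 ≤ 0.16718 < 0.6 is false → out
[6] lift (-9,6): star map gives -10.41641; window check 0.2 ≤ -10.41641 < 0.6 is false → out
[7] lift (3,-12): star map gives 5.83282; window check 0.2 ≤ 5.83282 < 0.6 is false → out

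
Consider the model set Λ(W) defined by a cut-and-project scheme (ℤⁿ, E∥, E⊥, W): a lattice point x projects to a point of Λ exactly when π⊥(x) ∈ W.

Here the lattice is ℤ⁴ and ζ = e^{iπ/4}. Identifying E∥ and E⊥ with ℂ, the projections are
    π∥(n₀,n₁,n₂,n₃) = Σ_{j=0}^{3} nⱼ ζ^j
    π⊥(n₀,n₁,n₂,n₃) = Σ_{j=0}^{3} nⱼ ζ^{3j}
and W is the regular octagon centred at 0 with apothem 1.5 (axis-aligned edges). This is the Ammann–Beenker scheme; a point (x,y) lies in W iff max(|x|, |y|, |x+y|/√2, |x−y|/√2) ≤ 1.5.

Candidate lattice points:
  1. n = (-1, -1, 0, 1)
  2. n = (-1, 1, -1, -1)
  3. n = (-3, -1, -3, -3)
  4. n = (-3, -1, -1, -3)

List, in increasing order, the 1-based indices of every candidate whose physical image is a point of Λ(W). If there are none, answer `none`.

With ζ = e^{iπ/4} the internal vectors are ζ^0,ζ^3,ζ^6,ζ^9.
candidate 1: n = (-1, -1, 0, 1) → π⊥ ≈ (+0.414214, +0.000000); max(|x|,|y|,|x±y|/√2) = 0.414214 ≤ 1.5 ⇒ ∈ W
candidate 2: n = (-1, 1, -1, -1) → π⊥ ≈ (-2.414214, +1.000000); max(|x|,|y|,|x±y|/√2) = 2.414214 > 1.5 ⇒ ∉ W
candidate 3: n = (-3, -1, -3, -3) → π⊥ ≈ (-4.414214, +0.171573); max(|x|,|y|,|x±y|/√2) = 4.414214 > 1.5 ⇒ ∉ W
candidate 4: n = (-3, -1, -1, -3) → π⊥ ≈ (-4.414214, -1.828427); max(|x|,|y|,|x±y|/√2) = 4.414214 > 1.5 ⇒ ∉ W

1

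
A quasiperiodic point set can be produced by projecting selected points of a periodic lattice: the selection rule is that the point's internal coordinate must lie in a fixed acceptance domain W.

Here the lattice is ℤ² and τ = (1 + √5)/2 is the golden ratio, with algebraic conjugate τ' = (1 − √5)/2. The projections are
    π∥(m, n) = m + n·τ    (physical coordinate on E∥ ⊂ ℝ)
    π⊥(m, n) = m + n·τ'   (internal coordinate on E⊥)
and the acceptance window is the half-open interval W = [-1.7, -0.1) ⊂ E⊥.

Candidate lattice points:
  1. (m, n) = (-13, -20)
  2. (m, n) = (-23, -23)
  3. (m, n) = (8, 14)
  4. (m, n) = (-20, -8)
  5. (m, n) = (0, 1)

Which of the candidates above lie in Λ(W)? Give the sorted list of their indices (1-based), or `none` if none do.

1, 3, 5

Numerically τ ≈ 1.618034 and τ' = −1/τ ≈ -0.618034.
[1] lift (-13,-20): star map gives -0.639320; window check -1.7 ≤ -0.639320 < -0.1 is true → IN Λ
[2] lift (-23,-23): star map gives -8.785218; window check -1.7 ≤ -8.785218 < -0.1 is false → out
[3] lift (8,14): star map gives -0.652476; window check -1.7 ≤ -0.652476 < -0.1 is true → IN Λ
[4] lift (-20,-8): star map gives -15.055728; window check -1.7 ≤ -15.055728 < -0.1 is false → out
[5] lift (0,1): star map gives -0.618034; window check -1.7 ≤ -0.618034 < -0.1 is true → IN Λ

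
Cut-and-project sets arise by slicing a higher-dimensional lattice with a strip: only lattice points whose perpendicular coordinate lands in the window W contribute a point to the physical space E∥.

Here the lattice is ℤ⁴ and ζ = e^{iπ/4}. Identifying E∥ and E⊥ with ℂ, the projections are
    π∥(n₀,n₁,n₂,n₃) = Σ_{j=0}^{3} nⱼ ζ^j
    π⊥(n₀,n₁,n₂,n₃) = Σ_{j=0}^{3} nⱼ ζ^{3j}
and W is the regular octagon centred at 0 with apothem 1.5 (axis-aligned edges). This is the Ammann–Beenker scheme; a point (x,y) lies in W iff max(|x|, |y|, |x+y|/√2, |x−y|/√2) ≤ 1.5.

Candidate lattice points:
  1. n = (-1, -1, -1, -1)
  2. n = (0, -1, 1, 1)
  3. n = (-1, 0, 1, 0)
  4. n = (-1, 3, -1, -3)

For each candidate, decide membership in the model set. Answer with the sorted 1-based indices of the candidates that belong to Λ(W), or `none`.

Internal map: ζ^{3j} for j=0..3 gives (1,0), (−√2/2,√2/2), (0,−1), (√2/2,√2/2).
#1 (-1, -1, -1, -1): internal (-1.000000, -0.414214); octagon support 1.000000 vs apothem 1.5 → ∈ W
#2 (0, -1, 1, 1): internal (1.414214, -1.000000); octagon support 1.707107 vs apothem 1.5 → ∉ W
#3 (-1, 0, 1, 0): internal (-1.000000, -1.000000); octagon support 1.414214 vs apothem 1.5 → ∈ W
#4 (-1, 3, -1, -3): internal (-5.242641, 1.000000); octagon support 5.242641 vs apothem 1.5 → ∉ W

1, 3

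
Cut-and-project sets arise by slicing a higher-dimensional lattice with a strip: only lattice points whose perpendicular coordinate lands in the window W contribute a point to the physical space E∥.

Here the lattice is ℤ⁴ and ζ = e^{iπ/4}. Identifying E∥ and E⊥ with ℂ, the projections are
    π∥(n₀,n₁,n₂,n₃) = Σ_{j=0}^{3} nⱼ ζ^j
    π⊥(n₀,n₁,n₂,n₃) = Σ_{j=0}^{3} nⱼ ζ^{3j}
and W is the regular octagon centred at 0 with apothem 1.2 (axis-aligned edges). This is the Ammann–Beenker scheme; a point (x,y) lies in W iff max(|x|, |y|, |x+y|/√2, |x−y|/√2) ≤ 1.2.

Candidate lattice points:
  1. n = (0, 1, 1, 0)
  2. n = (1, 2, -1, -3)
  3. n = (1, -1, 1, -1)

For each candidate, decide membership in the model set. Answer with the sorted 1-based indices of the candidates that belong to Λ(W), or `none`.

1

With ζ = e^{iπ/4} the internal vectors are ζ^0,ζ^3,ζ^6,ζ^9.
candidate 1: n = (0, 1, 1, 0) → π⊥ ≈ (-0.70711, -0.29289); max(|x|,|y|,|x±y|/√2) = 0.70711 ≤ 1.2 ⇒ ∈ W
candidate 2: n = (1, 2, -1, -3) → π⊥ ≈ (-2.53553, +0.29289); max(|x|,|y|,|x±y|/√2) = 2.53553 > 1.2 ⇒ ∉ W
candidate 3: n = (1, -1, 1, -1) → π⊥ ≈ (+1.00000, -2.41421); max(|x|,|y|,|x±y|/√2) = 2.41421 > 1.2 ⇒ ∉ W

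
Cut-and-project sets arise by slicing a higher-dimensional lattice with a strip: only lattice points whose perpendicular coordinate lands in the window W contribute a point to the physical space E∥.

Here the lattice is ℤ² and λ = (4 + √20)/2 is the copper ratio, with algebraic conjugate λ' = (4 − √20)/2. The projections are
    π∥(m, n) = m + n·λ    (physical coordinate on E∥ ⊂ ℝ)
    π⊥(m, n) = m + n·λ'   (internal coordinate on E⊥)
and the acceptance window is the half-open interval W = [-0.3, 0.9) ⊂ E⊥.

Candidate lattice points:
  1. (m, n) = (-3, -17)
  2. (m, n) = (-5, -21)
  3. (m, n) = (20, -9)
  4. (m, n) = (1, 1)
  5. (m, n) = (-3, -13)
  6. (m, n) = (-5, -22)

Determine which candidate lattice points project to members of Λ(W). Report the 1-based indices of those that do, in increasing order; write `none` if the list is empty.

2, 4, 5, 6

Numerically λ ≈ 4.2361 and λ' = −1/λ ≈ -0.2361.
[1] lift (-3,-17): star map gives 1.0132; window check -0.3 ≤ 1.0132 < 0.9 is false → out
[2] lift (-5,-21): star map gives -0.0426; window check -0.3 ≤ -0.0426 < 0.9 is true → IN Λ
[3] lift (20,-9): star map gives 22.1246; window check -0.3 ≤ 22.1246 < 0.9 is false → out
[4] lift (1,1): star map gives 0.7639; window check -0.3 ≤ 0.7639 < 0.9 is true → IN Λ
[5] lift (-3,-13): star map gives 0.0689; window check -0.3 ≤ 0.0689 < 0.9 is true → IN Λ
[6] lift (-5,-22): star map gives 0.1935; window check -0.3 ≤ 0.1935 < 0.9 is true → IN Λ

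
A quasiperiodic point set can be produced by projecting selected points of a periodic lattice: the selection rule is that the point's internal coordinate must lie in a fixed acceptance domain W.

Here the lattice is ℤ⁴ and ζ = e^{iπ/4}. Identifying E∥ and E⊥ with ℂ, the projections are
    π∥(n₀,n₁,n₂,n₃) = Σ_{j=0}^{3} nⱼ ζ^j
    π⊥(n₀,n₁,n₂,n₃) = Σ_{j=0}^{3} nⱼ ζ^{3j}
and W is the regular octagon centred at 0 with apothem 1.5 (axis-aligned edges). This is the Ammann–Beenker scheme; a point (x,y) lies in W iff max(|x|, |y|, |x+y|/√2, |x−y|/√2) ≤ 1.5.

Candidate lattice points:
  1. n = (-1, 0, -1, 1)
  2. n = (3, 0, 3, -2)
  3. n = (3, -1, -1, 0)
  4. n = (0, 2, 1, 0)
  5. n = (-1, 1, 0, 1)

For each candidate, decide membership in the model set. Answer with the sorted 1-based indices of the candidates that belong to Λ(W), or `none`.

4

With ζ = e^{iπ/4} the internal vectors are ζ^0,ζ^3,ζ^6,ζ^9.
#1 (-1, 0, -1, 1): internal (-0.2929, 1.7071); octagon support 1.7071 vs apothem 1.5 → ∉ W
#2 (3, 0, 3, -2): internal (1.5858, -4.4142); octagon support 4.4142 vs apothem 1.5 → ∉ W
#3 (3, -1, -1, 0): internal (3.7071, 0.2929); octagon support 3.7071 vs apothem 1.5 → ∉ W
#4 (0, 2, 1, 0): internal (-1.4142, 0.4142); octagon support 1.4142 vs apothem 1.5 → ∈ W
#5 (-1, 1, 0, 1): internal (-1.0000, 1.4142); octagon support 1.7071 vs apothem 1.5 → ∉ W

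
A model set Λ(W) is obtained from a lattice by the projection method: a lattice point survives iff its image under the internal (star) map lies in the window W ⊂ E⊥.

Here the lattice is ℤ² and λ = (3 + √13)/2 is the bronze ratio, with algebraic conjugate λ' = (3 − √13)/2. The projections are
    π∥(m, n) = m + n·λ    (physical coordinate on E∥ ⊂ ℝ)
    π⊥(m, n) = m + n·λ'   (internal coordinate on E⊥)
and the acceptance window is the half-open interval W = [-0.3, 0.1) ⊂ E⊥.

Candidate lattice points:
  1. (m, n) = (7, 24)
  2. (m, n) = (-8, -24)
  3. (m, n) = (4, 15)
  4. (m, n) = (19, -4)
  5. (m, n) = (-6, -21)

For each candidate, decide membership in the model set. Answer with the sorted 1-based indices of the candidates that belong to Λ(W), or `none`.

1

λ' = (3−√13)/2 ≈ -0.302776.
[1] lift (7,24): star map gives -0.266615; window check -0.3 ≤ -0.266615 < 0.1 is true → IN Λ
[2] lift (-8,-24): star map gives -0.733385; window check -0.3 ≤ -0.733385 < 0.1 is false → out
[3] lift (4,15): star map gives -0.541635; window check -0.3 ≤ -0.541635 < 0.1 is false → out
[4] lift (19,-4): star map gives 20.211103; window check -0.3 ≤ 20.211103 < 0.1 is false → out
[5] lift (-6,-21): star map gives 0.358288; window check -0.3 ≤ 0.358288 < 0.1 is false → out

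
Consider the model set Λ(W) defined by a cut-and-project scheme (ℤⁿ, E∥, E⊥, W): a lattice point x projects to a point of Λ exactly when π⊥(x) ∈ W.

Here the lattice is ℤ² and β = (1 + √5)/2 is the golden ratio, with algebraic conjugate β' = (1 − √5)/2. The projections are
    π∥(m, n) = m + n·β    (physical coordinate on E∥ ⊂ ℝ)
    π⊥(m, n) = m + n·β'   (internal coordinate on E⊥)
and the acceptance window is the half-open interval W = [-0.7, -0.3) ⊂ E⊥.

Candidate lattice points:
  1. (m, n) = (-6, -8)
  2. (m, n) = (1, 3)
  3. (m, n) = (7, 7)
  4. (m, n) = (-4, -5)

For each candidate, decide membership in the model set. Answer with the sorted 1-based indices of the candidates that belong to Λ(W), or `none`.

β' = (1−√5)/2 ≈ -0.618034.
candidate 1: (m,n)=(-6,-8) → π∥ = -6-8·β ≈ -18.944272, π⊥ = -6-8·β' ≈ -1.055728 ∉ [-0.7, -0.3) ⇒ out
candidate 2: (m,n)=(1,3) → π∥ = 1+3·β ≈ 5.854102, π⊥ = 1+3·β' ≈ -0.854102 ∉ [-0.7, -0.3) ⇒ out
candidate 3: (m,n)=(7,7) → π∥ = 7+7·β ≈ 18.326238, π⊥ = 7+7·β' ≈ 2.673762 ∉ [-0.7, -0.3) ⇒ out
candidate 4: (m,n)=(-4,-5) → π∥ = -4-5·β ≈ -12.090170, π⊥ = -4-5·β' ≈ -0.909830 ∉ [-0.7, -0.3) ⇒ out

none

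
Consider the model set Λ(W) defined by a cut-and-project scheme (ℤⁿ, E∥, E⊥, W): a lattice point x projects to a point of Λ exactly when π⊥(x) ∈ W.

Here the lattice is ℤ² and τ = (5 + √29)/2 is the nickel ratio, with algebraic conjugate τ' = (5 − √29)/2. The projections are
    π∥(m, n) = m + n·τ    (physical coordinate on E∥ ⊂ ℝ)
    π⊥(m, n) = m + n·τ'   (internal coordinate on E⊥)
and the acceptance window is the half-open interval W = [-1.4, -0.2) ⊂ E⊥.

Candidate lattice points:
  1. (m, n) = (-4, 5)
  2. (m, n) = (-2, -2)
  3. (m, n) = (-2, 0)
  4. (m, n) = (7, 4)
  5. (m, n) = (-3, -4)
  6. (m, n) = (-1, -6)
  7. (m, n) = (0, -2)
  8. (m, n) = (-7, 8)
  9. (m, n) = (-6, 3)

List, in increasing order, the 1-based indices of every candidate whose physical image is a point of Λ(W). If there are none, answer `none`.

Compute τ' = (5−√29)/2 = -0.19258, so π⊥(m,n) = m -0.19258·n.
candidate 1: (m,n)=(-4,5) → π∥ = -4+5·τ ≈ 21.96291, π⊥ = -4+5·τ' ≈ -4.96291 ∉ [-1.4, -0.2) ⇒ out
candidate 2: (m,n)=(-2,-2) → π∥ = -2-2·τ ≈ -12.38516, π⊥ = -2-2·τ' ≈ -1.61484 ∉ [-1.4, -0.2) ⇒ out
candidate 3: (m,n)=(-2,0) → π∥ = -2+0·τ ≈ -2.00000, π⊥ = -2+0·τ' ≈ -2.00000 ∉ [-1.4, -0.2) ⇒ out
candidate 4: (m,n)=(7,4) → π∥ = 7+4·τ ≈ 27.77033, π⊥ = 7+4·τ' ≈ 6.22967 ∉ [-1.4, -0.2) ⇒ out
candidate 5: (m,n)=(-3,-4) → π∥ = -3-4·τ ≈ -23.77033, π⊥ = -3-4·τ' ≈ -2.22967 ∉ [-1.4, -0.2) ⇒ out
candidate 6: (m,n)=(-1,-6) → π∥ = -1-6·τ ≈ -32.15549, π⊥ = -1-6·τ' ≈ 0.15549 ∉ [-1.4, -0.2) ⇒ out
candidate 7: (m,n)=(0,-2) → π∥ = 0-2·τ ≈ -10.38516, π⊥ = 0-2·τ' ≈ 0.38516 ∉ [-1.4, -0.2) ⇒ out
candidate 8: (m,n)=(-7,8) → π∥ = -7+8·τ ≈ 34.54066, π⊥ = -7+8·τ' ≈ -8.54066 ∉ [-1.4, -0.2) ⇒ out
candidate 9: (m,n)=(-6,3) → π∥ = -6+3·τ ≈ 9.57775, π⊥ = -6+3·τ' ≈ -6.57775 ∉ [-1.4, -0.2) ⇒ out

none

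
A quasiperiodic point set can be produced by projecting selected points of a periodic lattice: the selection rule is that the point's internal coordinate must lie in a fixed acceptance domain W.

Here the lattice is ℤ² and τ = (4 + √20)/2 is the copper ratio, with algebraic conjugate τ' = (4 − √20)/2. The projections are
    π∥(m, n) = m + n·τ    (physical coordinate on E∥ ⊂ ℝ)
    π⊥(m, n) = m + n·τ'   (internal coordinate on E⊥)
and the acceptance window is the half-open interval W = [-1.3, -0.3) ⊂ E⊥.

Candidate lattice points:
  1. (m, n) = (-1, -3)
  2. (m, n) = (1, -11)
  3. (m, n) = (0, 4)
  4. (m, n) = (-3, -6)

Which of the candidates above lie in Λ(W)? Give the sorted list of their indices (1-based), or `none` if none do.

Compute τ' = (4−√20)/2 = -0.236068, so π⊥(m,n) = m -0.236068·n.
[1] lift (-1,-3): star map gives -0.291796; window check -1.3 ≤ -0.291796 < -0.3 is false → out
[2] lift (1,-11): star map gives 3.596748; window check -1.3 ≤ 3.596748 < -0.3 is false → out
[3] lift (0,4): star map gives -0.944272; window check -1.3 ≤ -0.944272 < -0.3 is true → IN Λ
[4] lift (-3,-6): star map gives -1.583592; window check -1.3 ≤ -1.583592 < -0.3 is false → out

3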